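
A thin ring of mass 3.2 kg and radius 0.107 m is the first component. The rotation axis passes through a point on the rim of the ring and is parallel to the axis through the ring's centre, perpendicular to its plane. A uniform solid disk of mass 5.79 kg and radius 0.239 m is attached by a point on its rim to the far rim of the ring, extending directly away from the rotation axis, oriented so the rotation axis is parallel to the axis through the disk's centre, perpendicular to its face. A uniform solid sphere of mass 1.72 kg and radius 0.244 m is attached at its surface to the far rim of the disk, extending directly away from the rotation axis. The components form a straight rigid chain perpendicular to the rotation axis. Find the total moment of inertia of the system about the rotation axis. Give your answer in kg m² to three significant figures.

2.97

Thin ring: I_cm = MR² = (3.2)(0.107)² = 0.036637 kg m²; centre at d = 0.107 m, so I = I_cm + Md² gives I = 0.036637 + (3.2)(0.107)² = 0.073274 kg m².
Solid disk: I_cm = (1/2)MR² = (1/2)(5.79)(0.239)² = 0.16537 kg m²; centre at d = 0.107 + 0.107 + 0.239 = 0.453 m, so I = I_cm + Md² gives I = 0.16537 + (5.79)(0.453)² = 1.3535 kg m².
Solid sphere: I_cm = (2/5)MR² = (2/5)(1.72)(0.244)² = 0.040961 kg m²; centre at d = 0.107 + 0.107 + 0.239 + 0.239 + 0.244 = 0.936 m, so I = I_cm + Md² gives I = 0.040961 + (1.72)(0.936)² = 1.5478 kg m².
Total I = 0.073274 + 1.3535 + 1.5478 = 2.9746 kg m².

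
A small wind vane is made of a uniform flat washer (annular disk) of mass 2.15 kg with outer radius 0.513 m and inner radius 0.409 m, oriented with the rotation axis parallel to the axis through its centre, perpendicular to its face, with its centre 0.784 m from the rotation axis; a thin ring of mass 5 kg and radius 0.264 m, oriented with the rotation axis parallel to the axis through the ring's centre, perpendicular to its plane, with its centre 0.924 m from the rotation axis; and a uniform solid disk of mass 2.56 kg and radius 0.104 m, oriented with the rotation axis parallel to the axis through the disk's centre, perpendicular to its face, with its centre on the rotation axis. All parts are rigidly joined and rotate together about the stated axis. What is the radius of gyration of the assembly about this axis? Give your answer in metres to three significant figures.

Annular disk: I_cm = (1/2)M(R²+r²) = (1/2)(2.15)[(0.513)² + (0.409)²] = 0.46273 kg m^2; centre at d = 0.784 m, so the parallel axis theorem gives I = 0.46273 + (2.15)(0.784)² = 1.7842 kg m^2.
Thin ring: I_cm = MR² = (5)(0.264)² = 0.34848 kg m^2; centre at d = 0.924 m, so the parallel axis theorem gives I = 0.34848 + (5)(0.924)² = 4.6174 kg m^2.
Solid disk: I_cm = (1/2)MR² = (1/2)(2.56)(0.104)² = 0.013844 kg m^2; axis through the centre, so I = 0.013844 kg m^2.
Total I = 6.4154 kg m^2; total mass M = 9.71 kg.
k = √(I/M) = √(6.4154/9.71) = 0.81284 m.

0.813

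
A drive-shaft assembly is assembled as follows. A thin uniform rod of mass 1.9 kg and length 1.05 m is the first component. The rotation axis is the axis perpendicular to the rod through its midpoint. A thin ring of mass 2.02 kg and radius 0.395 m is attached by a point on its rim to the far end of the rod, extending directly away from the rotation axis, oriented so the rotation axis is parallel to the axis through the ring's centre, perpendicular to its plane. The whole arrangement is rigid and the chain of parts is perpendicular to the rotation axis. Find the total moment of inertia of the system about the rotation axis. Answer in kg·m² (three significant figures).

2.20

Thin rod: I_cm = (1/12)ML² = (1/12)(1.9)(1.05)² = 0.17456 kg·m²; axis through the centre, so I = 0.17456 kg·m².
Thin ring: I_cm = MR² = (2.02)(0.395)² = 0.31517 kg·m²; centre at d = 0.525 + 0.395 = 0.92 m, so I = I_cm + Md² gives I = 0.31517 + (2.02)(0.92)² = 2.0249 kg·m².
Total I = 0.17456 + 2.0249 = 2.1995 kg·m².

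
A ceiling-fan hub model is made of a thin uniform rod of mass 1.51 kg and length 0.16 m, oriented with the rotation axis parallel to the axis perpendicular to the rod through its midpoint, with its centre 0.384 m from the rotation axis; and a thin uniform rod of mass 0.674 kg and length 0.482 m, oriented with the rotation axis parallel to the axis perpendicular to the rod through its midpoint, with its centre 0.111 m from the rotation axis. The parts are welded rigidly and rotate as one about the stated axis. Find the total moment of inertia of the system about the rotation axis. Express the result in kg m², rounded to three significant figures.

Thin rod: I_cm = (1/12)ML² = (1/12)(1.51)(0.16)² = 0.0032213 kg m²; centre at d = 0.384 m, so I = I_cm + Md² gives I = 0.0032213 + (1.51)(0.384)² = 0.22588 kg m².
Thin rod: I_cm = (1/12)ML² = (1/12)(0.674)(0.482)² = 0.013049 kg m²; centre at d = 0.111 m, so I = I_cm + Md² gives I = 0.013049 + (0.674)(0.111)² = 0.021353 kg m².
Total I = 0.22588 + 0.021353 = 0.24723 kg m².

0.247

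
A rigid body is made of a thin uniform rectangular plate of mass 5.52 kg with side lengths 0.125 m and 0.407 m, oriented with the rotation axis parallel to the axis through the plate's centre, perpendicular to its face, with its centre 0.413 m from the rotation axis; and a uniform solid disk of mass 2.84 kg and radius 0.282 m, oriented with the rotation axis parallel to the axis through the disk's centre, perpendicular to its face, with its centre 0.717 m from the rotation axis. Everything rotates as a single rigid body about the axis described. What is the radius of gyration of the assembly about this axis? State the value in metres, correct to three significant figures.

Rectangular plate: I_cm = (1/12)M(a²+b²) = (1/12)(5.52)[(0.125)² + (0.407)²] = 0.083386 kg m^2; centre at d = 0.413 m, so I = I_cm + Md² gives I = 0.083386 + (5.52)(0.413)² = 1.0249 kg m^2.
Solid disk: I_cm = (1/2)MR² = (1/2)(2.84)(0.282)² = 0.11292 kg m^2; centre at d = 0.717 m, so I = I_cm + Md² gives I = 0.11292 + (2.84)(0.717)² = 1.5729 kg m^2.
Total I = 2.5979 kg m^2; total mass M = 8.36 kg.
k = √(I/M) = √(2.5979/8.36) = 0.55745 m.

0.557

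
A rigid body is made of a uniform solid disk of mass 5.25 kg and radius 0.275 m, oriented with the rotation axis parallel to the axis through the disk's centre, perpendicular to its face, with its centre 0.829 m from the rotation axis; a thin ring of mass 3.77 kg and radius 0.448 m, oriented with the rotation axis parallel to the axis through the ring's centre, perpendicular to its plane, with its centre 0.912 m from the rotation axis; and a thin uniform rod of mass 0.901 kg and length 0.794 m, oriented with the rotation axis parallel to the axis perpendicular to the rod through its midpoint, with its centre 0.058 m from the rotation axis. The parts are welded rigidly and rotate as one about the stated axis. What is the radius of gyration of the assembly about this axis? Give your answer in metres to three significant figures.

Solid disk: I_cm = (1/2)MR² = (1/2)(5.25)(0.275)² = 0.19852 kg·m²; centre at d = 0.829 m, so I = I_cm + Md² gives I = 0.19852 + (5.25)(0.829)² = 3.8065 kg·m².
Thin ring: I_cm = MR² = (3.77)(0.448)² = 0.75665 kg·m²; centre at d = 0.912 m, so I = I_cm + Md² gives I = 0.75665 + (3.77)(0.912)² = 3.8923 kg·m².
Thin rod: I_cm = (1/12)ML² = (1/12)(0.901)(0.794)² = 0.047335 kg·m²; centre at d = 0.058 m, so I = I_cm + Md² gives I = 0.047335 + (0.901)(0.058)² = 0.050366 kg·m².
Total I = 7.7492 kg·m²; total mass M = 9.921 kg.
k = √(I/M) = √(7.7492/9.921) = 0.88379 m.

0.884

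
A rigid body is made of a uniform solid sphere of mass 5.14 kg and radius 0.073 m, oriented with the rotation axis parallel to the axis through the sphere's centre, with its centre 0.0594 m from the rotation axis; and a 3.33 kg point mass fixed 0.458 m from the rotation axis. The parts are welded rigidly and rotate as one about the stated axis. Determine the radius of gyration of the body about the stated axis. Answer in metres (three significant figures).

0.293

Solid sphere: I_cm = (2/5)MR² = (2/5)(5.14)(0.073)² = 0.010956 kg m^2; centre at d = 0.0594 m, so I = I_cm + Md² gives I = 0.010956 + (5.14)(0.0594)² = 0.029092 kg m^2.
Point mass: I_cm = 0; centre at d = 0.458 m, so I = I_cm + Md² gives I = 0 + (3.33)(0.458)² = 0.69851 kg m^2.
Total I = 0.72761 kg m^2; total mass M = 8.47 kg.
k = √(I/M) = √(0.72761/8.47) = 0.29309 m.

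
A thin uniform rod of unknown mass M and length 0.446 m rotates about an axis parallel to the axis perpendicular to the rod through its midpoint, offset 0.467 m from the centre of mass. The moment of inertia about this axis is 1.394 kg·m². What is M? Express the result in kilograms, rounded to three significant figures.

5.94

I = I_cm + Md² = (1/12)ML² + Md² = M·[0.0833333·(0.446)² + (0.467)²] = M·0.23467.
So M = 1.394 / 0.23467 = 5.9404 kg.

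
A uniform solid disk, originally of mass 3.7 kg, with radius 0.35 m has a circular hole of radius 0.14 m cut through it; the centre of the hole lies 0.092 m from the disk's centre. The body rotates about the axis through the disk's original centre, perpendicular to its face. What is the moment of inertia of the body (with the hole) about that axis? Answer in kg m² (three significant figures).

Unpierced body about its centre: I₀ = (1/2)MR² = (1/2)(3.7)(0.35)² = 0.22662 kg m².
The removed disk has mass m = M·(r/R)² = (3.7)(0.14/0.35)² = 0.592 kg (same uniform areal density).
Its moment of inertia about the rotation axis (parallel-axis theorem): I_hole = (1/2)mr² + md² = (1/2)(0.592)(0.14)² + (0.592)(0.092)² = 0.010812 kg m².
Treating the hole as negative mass, I = I₀ − I_hole = 0.22662 − 0.010812 = 0.21581 kg m².

0.216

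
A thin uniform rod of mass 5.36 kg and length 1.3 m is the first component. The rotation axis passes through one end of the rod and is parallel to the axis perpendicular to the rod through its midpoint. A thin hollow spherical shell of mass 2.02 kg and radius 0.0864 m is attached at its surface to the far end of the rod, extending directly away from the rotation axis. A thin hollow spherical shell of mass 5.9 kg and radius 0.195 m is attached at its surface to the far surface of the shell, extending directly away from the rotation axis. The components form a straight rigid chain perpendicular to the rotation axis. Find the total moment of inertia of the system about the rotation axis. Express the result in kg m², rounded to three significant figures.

23.5

Thin rod: I_cm = (1/12)ML² = (1/12)(5.36)(1.3)² = 0.75487 kg m²; centre at d = 0.65 m, so I = I_cm + Md² gives I = 0.75487 + (5.36)(0.65)² = 3.0195 kg m².
Spherical shell: I_cm = (2/3)MR² = (2/3)(2.02)(0.0864)² = 0.010053 kg m²; centre at d = 0.65 + 0.65 + 0.0864 = 1.3864 m, so I = I_cm + Md² gives I = 0.010053 + (2.02)(1.3864)² = 3.8927 kg m².
Spherical shell: I_cm = (2/3)MR² = (2/3)(5.9)(0.195)² = 0.14957 kg m²; centre at d = 0.65 + 0.65 + 0.0864 + 0.0864 + 0.195 = 1.6678 m, so I = I_cm + Md² gives I = 0.14957 + (5.9)(1.6678)² = 16.561 kg m².
Total I = 3.0195 + 3.8927 + 16.561 = 23.473 kg m².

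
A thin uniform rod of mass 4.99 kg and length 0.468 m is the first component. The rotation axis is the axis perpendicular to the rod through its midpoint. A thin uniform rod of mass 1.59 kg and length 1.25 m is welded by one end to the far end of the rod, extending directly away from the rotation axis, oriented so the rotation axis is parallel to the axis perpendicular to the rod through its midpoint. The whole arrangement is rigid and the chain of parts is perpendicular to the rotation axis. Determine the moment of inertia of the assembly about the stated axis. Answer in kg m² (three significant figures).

Thin rod: I_cm = (1/12)ML² = (1/12)(4.99)(0.468)² = 0.091077 kg m²; axis through the centre, so I = 0.091077 kg m².
Thin rod: I_cm = (1/12)ML² = (1/12)(1.59)(1.25)² = 0.20703 kg m²; centre at d = 0.234 + 0.625 = 0.859 m, so I = I_cm + Md² gives I = 0.20703 + (1.59)(0.859)² = 1.3803 kg m².
Total I = 0.091077 + 1.3803 = 1.4713 kg m².

1.47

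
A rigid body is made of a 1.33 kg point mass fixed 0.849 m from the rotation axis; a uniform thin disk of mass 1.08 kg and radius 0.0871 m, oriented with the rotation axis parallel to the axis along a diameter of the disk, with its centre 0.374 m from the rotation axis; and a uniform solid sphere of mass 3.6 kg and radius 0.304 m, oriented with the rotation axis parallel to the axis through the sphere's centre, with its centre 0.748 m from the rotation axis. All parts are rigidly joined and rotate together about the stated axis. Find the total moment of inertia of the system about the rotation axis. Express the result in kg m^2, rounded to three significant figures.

3.26

Point mass: I_cm = 0; centre at d = 0.849 m, so I = I_cm + Md² gives I = 0 + (1.33)(0.849)² = 0.95867 kg m^2.
Thin disk: I_cm = (1/4)MR² = (1/4)(1.08)(0.0871)² = 0.0020483 kg m^2; centre at d = 0.374 m, so I = I_cm + Md² gives I = 0.0020483 + (1.08)(0.374)² = 0.15311 kg m^2.
Solid sphere: I_cm = (2/5)MR² = (2/5)(3.6)(0.304)² = 0.13308 kg m^2; centre at d = 0.748 m, so I = I_cm + Md² gives I = 0.13308 + (3.6)(0.748)² = 2.1473 kg m^2.
Total I = 0.95867 + 0.15311 + 2.1473 = 3.2591 kg m^2.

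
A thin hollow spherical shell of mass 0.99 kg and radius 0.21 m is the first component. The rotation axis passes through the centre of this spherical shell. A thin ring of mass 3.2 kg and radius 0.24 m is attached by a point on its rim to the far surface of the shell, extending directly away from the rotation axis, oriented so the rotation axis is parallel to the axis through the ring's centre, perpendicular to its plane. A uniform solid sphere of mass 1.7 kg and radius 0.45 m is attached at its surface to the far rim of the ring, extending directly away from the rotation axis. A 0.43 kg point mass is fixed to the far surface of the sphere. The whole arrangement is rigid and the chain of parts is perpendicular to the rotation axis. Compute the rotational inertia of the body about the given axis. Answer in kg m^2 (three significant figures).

Spherical shell: I_cm = (2/3)MR² = (2/3)(0.99)(0.21)² = 0.029106 kg m^2; axis through the centre, so I = 0.029106 kg m^2.
Thin ring: I_cm = MR² = (3.2)(0.24)² = 0.18432 kg m^2; centre at d = 0.21 + 0.24 = 0.45 m, so the parallel axis theorem gives I = 0.18432 + (3.2)(0.45)² = 0.83232 kg m^2.
Solid sphere: I_cm = (2/5)MR² = (2/5)(1.7)(0.45)² = 0.1377 kg m^2; centre at d = 0.21 + 0.24 + 0.24 + 0.45 = 1.14 m, so the parallel axis theorem gives I = 0.1377 + (1.7)(1.14)² = 2.347 kg m^2.
Point mass: I_cm = 0; centre at d = 0.21 + 0.24 + 0.24 + 0.45 + 0.45 = 1.59 m, so the parallel axis theorem gives I = 0 + (0.43)(1.59)² = 1.0871 kg m^2.
Total I = 0.029106 + 0.83232 + 2.347 + 1.0871 = 4.2955 kg m^2.

4.30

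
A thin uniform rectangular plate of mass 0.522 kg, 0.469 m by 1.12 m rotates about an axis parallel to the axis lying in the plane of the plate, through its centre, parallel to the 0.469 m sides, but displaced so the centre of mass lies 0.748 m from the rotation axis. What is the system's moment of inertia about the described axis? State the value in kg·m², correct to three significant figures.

I_cm = (1/12)Mb² = (1/12)(0.522)(1.12)² = 0.054566 kg·m²; centre at d = 0.748 m, so the parallel axis theorem gives I = 0.054566 + (0.522)(0.748)² = 0.34663 kg·m².

0.347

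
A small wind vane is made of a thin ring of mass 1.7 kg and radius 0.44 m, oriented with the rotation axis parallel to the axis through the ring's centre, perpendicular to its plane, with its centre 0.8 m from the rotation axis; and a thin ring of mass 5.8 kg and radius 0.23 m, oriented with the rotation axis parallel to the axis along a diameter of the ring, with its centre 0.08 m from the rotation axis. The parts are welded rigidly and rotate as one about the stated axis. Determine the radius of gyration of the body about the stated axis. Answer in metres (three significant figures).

0.463

Thin ring: I_cm = MR² = (1.7)(0.44)² = 0.32912 kg m^2; centre at d = 0.8 m, so I = I_cm + Md² gives I = 0.32912 + (1.7)(0.8)² = 1.4171 kg m^2.
Thin ring: I_cm = (1/2)MR² = (1/2)(5.8)(0.23)² = 0.15341 kg m^2; centre at d = 0.08 m, so I = I_cm + Md² gives I = 0.15341 + (5.8)(0.08)² = 0.19053 kg m^2.
Total I = 1.6077 kg m^2; total mass M = 7.5 kg.
k = √(I/M) = √(1.6077/7.5) = 0.46298 m.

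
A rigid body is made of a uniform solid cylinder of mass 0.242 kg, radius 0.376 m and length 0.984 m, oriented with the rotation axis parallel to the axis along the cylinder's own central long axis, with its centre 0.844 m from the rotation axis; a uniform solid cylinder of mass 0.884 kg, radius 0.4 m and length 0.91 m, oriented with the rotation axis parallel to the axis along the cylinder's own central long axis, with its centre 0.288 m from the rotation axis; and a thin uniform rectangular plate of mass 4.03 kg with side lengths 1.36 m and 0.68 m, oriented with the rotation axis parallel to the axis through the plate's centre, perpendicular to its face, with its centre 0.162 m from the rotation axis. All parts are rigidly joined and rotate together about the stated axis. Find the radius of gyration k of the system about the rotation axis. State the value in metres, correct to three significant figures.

0.486

Solid cylinder: I_cm = (1/2)MR² = (1/2)(0.242)(0.376)² = 0.017106 kg m^2; centre at d = 0.844 m, so the parallel axis theorem gives I = 0.017106 + (0.242)(0.844)² = 0.18949 kg m^2.
Solid cylinder: I_cm = (1/2)MR² = (1/2)(0.884)(0.4)² = 0.07072 kg m^2; centre at d = 0.288 m, so the parallel axis theorem gives I = 0.07072 + (0.884)(0.288)² = 0.14404 kg m^2.
Rectangular plate: I_cm = (1/12)M(a²+b²) = (1/12)(4.03)[(1.36)² + (0.68)²] = 0.77645 kg m^2; centre at d = 0.162 m, so the parallel axis theorem gives I = 0.77645 + (4.03)(0.162)² = 0.88221 kg m^2.
Total I = 1.2157 kg m^2; total mass M = 5.156 kg.
k = √(I/M) = √(1.2157/5.156) = 0.48558 m.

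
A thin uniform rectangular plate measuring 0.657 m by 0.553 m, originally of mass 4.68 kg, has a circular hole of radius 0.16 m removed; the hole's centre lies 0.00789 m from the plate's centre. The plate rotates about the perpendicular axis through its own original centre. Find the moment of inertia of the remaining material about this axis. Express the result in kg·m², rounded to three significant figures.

Unpierced body about its centre: I₀ = (1/12)M(a²+b²) = (1/12)(4.68)[(0.657)² + (0.553)²] = 0.28761 kg·m².
The removed disk has mass m = M·πr²/(ab) = (4.68)·π(0.16)²/(0.657·0.553) = 1.036 kg (same uniform areal density).
Its moment of inertia about the rotation axis (parallel-axis theorem): I_hole = (1/2)mr² + md² = (1/2)(1.036)(0.16)² + (1.036)(0.00789)² = 0.013325 kg·m².
Treating the hole as negative mass, I = I₀ − I_hole = 0.28761 − 0.013325 = 0.27428 kg·m².

0.274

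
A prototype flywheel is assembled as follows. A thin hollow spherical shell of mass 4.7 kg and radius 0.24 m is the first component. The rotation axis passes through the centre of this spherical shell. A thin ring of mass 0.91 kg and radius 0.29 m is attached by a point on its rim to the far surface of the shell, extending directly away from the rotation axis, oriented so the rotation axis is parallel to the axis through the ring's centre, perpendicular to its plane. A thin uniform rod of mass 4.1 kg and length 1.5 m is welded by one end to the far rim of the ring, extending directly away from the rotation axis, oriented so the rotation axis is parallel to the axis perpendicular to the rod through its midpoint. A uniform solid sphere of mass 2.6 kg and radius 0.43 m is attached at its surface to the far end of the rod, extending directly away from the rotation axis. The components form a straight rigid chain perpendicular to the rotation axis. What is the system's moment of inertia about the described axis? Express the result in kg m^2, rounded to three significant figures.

Spherical shell: I_cm = (2/3)MR² = (2/3)(4.7)(0.24)² = 0.18048 kg m^2; axis through the centre, so I = 0.18048 kg m^2.
Thin ring: I_cm = MR² = (0.91)(0.29)² = 0.076531 kg m^2; centre at d = 0.24 + 0.29 = 0.53 m, so the parallel axis theorem gives I = 0.076531 + (0.91)(0.53)² = 0.33215 kg m^2.
Thin rod: I_cm = (1/12)ML² = (1/12)(4.1)(1.5)² = 0.76875 kg m^2; centre at d = 0.24 + 0.29 + 0.29 + 0.75 = 1.57 m, so the parallel axis theorem gives I = 0.76875 + (4.1)(1.57)² = 10.875 kg m^2.
Solid sphere: I_cm = (2/5)MR² = (2/5)(2.6)(0.43)² = 0.1923 kg m^2; centre at d = 0.24 + 0.29 + 0.29 + 0.75 + 0.75 + 0.43 = 2.75 m, so the parallel axis theorem gives I = 0.1923 + (2.6)(2.75)² = 19.855 kg m^2.
Total I = 0.18048 + 0.33215 + 10.875 + 19.855 = 31.242 kg m^2.

31.2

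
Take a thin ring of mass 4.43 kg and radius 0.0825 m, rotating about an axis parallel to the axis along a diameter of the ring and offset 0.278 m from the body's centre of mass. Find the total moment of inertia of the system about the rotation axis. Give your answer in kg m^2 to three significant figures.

I_cm = (1/2)MR² = (1/2)(4.43)(0.0825)² = 0.015076 kg m^2; centre at d = 0.278 m, so I = I_cm + Md² gives I = 0.015076 + (4.43)(0.278)² = 0.35744 kg m^2.

0.357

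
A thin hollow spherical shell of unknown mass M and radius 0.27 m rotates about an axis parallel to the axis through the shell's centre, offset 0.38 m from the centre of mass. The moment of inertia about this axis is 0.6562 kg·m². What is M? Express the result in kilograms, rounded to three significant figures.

I = I_cm + Md² = (2/3)MR² + Md² = M·[0.666667·(0.27)² + (0.38)²] = M·0.193.
So M = 0.6562 / 0.193 = 3.4 kg.

3.40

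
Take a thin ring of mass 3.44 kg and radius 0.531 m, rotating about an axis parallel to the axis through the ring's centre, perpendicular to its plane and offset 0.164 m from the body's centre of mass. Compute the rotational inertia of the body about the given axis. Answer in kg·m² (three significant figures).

1.06

I_cm = MR² = (3.44)(0.531)² = 0.96995 kg·m²; centre at d = 0.164 m, so the parallel axis theorem gives I = 0.96995 + (3.44)(0.164)² = 1.0625 kg·m².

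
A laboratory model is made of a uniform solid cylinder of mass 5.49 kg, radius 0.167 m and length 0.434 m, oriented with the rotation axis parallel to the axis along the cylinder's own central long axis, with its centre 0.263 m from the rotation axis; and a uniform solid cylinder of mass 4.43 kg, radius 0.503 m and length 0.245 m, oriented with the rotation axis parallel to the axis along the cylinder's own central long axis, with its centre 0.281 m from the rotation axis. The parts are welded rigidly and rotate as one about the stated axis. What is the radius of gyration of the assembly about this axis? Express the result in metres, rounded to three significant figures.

Solid cylinder: I_cm = (1/2)MR² = (1/2)(5.49)(0.167)² = 0.076555 kg m²; centre at d = 0.263 m, so I = I_cm + Md² gives I = 0.076555 + (5.49)(0.263)² = 0.45629 kg m².
Solid cylinder: I_cm = (1/2)MR² = (1/2)(4.43)(0.503)² = 0.56041 kg m²; centre at d = 0.281 m, so I = I_cm + Md² gives I = 0.56041 + (4.43)(0.281)² = 0.91021 kg m².
Total I = 1.3665 kg m²; total mass M = 9.92 kg.
k = √(I/M) = √(1.3665/9.92) = 0.37115 m.

0.371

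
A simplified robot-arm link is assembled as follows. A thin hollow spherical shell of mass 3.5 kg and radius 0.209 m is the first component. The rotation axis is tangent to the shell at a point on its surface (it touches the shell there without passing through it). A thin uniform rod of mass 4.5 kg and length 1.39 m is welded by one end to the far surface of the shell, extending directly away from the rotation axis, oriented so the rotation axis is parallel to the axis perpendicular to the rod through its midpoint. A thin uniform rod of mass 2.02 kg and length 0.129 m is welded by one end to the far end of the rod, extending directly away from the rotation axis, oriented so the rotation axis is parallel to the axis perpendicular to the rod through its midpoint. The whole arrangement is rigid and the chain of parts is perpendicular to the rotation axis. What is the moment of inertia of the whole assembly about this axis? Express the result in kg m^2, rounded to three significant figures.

Spherical shell: I_cm = (2/3)MR² = (2/3)(3.5)(0.209)² = 0.10192 kg m^2; centre at d = 0.209 m, so I = I_cm + Md² gives I = 0.10192 + (3.5)(0.209)² = 0.25481 kg m^2.
Thin rod: I_cm = (1/12)ML² = (1/12)(4.5)(1.39)² = 0.72454 kg m^2; centre at d = 0.209 + 0.209 + 0.695 = 1.113 m, so I = I_cm + Md² gives I = 0.72454 + (4.5)(1.113)² = 6.299 kg m^2.
Thin rod: I_cm = (1/12)ML² = (1/12)(2.02)(0.129)² = 0.0028012 kg m^2; centre at d = 0.209 + 0.209 + 0.695 + 0.695 + 0.0645 = 1.8725 m, so I = I_cm + Md² gives I = 0.0028012 + (2.02)(1.8725)² = 7.0854 kg m^2.
Total I = 0.25481 + 6.299 + 7.0854 = 13.639 kg m^2.

13.6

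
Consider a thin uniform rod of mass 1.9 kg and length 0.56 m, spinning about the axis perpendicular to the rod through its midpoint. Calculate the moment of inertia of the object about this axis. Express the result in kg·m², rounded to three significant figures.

0.0497

I_cm = (1/12)ML² = (1/12)(1.9)(0.56)² = 0.049653 kg·m²; axis through the centre, so I = 0.049653 kg·m².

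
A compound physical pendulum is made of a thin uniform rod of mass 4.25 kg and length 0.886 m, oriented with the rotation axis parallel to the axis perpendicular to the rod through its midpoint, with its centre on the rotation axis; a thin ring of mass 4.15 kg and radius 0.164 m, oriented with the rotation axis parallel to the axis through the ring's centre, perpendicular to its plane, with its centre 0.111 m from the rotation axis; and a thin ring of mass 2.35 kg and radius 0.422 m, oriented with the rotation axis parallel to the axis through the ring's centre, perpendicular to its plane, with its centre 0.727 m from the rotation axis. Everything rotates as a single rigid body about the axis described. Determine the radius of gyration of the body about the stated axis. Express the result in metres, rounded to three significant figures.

Thin rod: I_cm = (1/12)ML² = (1/12)(4.25)(0.886)² = 0.27802 kg·m²; axis through the centre, so I = 0.27802 kg·m².
Thin ring: I_cm = MR² = (4.15)(0.164)² = 0.11162 kg·m²; centre at d = 0.111 m, so I = I_cm + Md² gives I = 0.11162 + (4.15)(0.111)² = 0.16275 kg·m².
Thin ring: I_cm = MR² = (2.35)(0.422)² = 0.4185 kg·m²; centre at d = 0.727 m, so I = I_cm + Md² gives I = 0.4185 + (2.35)(0.727)² = 1.6605 kg·m².
Total I = 2.1013 kg·m²; total mass M = 10.75 kg.
k = √(I/M) = √(2.1013/10.75) = 0.44212 m.

0.442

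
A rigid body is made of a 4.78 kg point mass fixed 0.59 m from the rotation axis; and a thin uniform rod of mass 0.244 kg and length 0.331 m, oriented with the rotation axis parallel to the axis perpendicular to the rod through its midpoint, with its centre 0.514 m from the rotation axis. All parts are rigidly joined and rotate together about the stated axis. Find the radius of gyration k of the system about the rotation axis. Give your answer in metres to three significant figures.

Point mass: I_cm = 0; centre at d = 0.59 m, so I = I_cm + Md² gives I = 0 + (4.78)(0.59)² = 1.6639 kg m².
Thin rod: I_cm = (1/12)ML² = (1/12)(0.244)(0.331)² = 0.0022277 kg m²; centre at d = 0.514 m, so I = I_cm + Md² gives I = 0.0022277 + (0.244)(0.514)² = 0.066692 kg m².
Total I = 1.7306 kg m²; total mass M = 5.024 kg.
k = √(I/M) = √(1.7306/5.024) = 0.58691 m.

0.587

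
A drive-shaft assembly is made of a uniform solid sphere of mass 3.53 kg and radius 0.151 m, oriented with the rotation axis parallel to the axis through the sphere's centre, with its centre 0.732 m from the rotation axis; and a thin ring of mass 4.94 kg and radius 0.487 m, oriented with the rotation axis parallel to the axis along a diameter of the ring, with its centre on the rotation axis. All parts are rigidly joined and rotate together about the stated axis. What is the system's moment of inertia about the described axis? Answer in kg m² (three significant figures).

2.51

Solid sphere: I_cm = (2/5)MR² = (2/5)(3.53)(0.151)² = 0.032195 kg m²; centre at d = 0.732 m, so the parallel axis theorem gives I = 0.032195 + (3.53)(0.732)² = 1.9237 kg m².
Thin ring: I_cm = (1/2)MR² = (1/2)(4.94)(0.487)² = 0.58581 kg m²; axis through the centre, so I = 0.58581 kg m².
Total I = 1.9237 + 0.58581 = 2.5095 kg m².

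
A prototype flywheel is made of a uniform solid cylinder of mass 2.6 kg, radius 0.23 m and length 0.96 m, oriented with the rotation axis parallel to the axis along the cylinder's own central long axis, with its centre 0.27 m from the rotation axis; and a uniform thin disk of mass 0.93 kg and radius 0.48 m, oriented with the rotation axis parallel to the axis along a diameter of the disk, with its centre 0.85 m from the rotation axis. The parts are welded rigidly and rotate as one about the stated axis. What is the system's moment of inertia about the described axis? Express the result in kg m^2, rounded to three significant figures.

Solid cylinder: I_cm = (1/2)MR² = (1/2)(2.6)(0.23)² = 0.06877 kg m^2; centre at d = 0.27 m, so I = I_cm + Md² gives I = 0.06877 + (2.6)(0.27)² = 0.25831 kg m^2.
Thin disk: I_cm = (1/4)MR² = (1/4)(0.93)(0.48)² = 0.053568 kg m^2; centre at d = 0.85 m, so I = I_cm + Md² gives I = 0.053568 + (0.93)(0.85)² = 0.72549 kg m^2.
Total I = 0.25831 + 0.72549 = 0.9838 kg m^2.

0.984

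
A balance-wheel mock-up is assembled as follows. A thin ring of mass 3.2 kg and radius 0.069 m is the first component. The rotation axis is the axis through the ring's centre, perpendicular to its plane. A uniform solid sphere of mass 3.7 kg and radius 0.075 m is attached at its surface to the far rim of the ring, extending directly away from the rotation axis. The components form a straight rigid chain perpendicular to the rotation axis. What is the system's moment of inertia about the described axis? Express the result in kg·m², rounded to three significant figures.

0.100

Thin ring: I_cm = MR² = (3.2)(0.069)² = 0.015235 kg·m²; axis through the centre, so I = 0.015235 kg·m².
Solid sphere: I_cm = (2/5)MR² = (2/5)(3.7)(0.075)² = 0.008325 kg·m²; centre at d = 0.069 + 0.075 = 0.144 m, so the parallel axis theorem gives I = 0.008325 + (3.7)(0.144)² = 0.085048 kg·m².
Total I = 0.015235 + 0.085048 = 0.10028 kg·m².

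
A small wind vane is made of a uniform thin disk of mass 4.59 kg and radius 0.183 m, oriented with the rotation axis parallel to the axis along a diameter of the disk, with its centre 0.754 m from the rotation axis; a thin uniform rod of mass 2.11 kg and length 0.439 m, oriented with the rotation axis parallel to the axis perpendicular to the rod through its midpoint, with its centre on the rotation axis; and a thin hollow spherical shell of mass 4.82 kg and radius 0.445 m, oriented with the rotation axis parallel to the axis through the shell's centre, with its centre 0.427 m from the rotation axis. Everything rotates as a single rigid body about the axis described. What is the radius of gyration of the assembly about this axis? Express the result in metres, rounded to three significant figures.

Thin disk: I_cm = (1/4)MR² = (1/4)(4.59)(0.183)² = 0.038429 kg·m²; centre at d = 0.754 m, so I = I_cm + Md² gives I = 0.038429 + (4.59)(0.754)² = 2.6479 kg·m².
Thin rod: I_cm = (1/12)ML² = (1/12)(2.11)(0.439)² = 0.033887 kg·m²; axis through the centre, so I = 0.033887 kg·m².
Spherical shell: I_cm = (2/3)MR² = (2/3)(4.82)(0.445)² = 0.63632 kg·m²; centre at d = 0.427 m, so I = I_cm + Md² gives I = 0.63632 + (4.82)(0.427)² = 1.5151 kg·m².
Total I = 4.1969 kg·m²; total mass M = 11.52 kg.
k = √(I/M) = √(4.1969/11.52) = 0.60359 m.

0.604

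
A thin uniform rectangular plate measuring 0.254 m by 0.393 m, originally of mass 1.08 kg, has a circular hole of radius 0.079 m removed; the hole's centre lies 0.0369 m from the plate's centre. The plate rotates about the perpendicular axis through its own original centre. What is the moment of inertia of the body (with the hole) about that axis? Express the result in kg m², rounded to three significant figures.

Unpierced body about its centre: I₀ = (1/12)M(a²+b²) = (1/12)(1.08)[(0.254)² + (0.393)²] = 0.019707 kg m².
The removed disk has mass m = M·πr²/(ab) = (1.08)·π(0.079)²/(0.254·0.393) = 0.21213 kg (same uniform areal density).
Its moment of inertia about the rotation axis (parallel-axis theorem): I_hole = (1/2)mr² + md² = (1/2)(0.21213)(0.079)² + (0.21213)(0.0369)² = 0.00095079 kg m².
Treating the hole as negative mass, I = I₀ − I_hole = 0.019707 − 0.00095079 = 0.018756 kg m².

0.0188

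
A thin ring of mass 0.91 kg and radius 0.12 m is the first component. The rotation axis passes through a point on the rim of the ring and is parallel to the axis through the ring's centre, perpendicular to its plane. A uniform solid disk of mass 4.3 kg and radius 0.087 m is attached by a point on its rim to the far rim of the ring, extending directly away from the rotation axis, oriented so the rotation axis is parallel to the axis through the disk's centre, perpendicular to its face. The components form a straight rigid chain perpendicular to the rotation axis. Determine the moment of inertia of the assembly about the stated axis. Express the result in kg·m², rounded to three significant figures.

0.502

Thin ring: I_cm = MR² = (0.91)(0.12)² = 0.013104 kg·m²; centre at d = 0.12 m, so the parallel axis theorem gives I = 0.013104 + (0.91)(0.12)² = 0.026208 kg·m².
Solid disk: I_cm = (1/2)MR² = (1/2)(4.3)(0.087)² = 0.016273 kg·m²; centre at d = 0.12 + 0.12 + 0.087 = 0.327 m, so the parallel axis theorem gives I = 0.016273 + (4.3)(0.327)² = 0.47607 kg·m².
Total I = 0.026208 + 0.47607 = 0.50228 kg·m².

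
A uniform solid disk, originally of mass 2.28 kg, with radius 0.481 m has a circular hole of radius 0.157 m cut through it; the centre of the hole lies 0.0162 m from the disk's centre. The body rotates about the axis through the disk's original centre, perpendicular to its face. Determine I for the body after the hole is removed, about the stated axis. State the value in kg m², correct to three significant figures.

0.261

Unpierced body about its centre: I₀ = (1/2)MR² = (1/2)(2.28)(0.481)² = 0.26375 kg m².
The removed disk has mass m = M·(r/R)² = (2.28)(0.157/0.481)² = 0.24291 kg (same uniform areal density).
Its moment of inertia about the rotation axis (parallel-axis theorem): I_hole = (1/2)mr² + md² = (1/2)(0.24291)(0.157)² + (0.24291)(0.0162)² = 0.0030575 kg m².
Treating the hole as negative mass, I = I₀ − I_hole = 0.26375 − 0.0030575 = 0.26069 kg m².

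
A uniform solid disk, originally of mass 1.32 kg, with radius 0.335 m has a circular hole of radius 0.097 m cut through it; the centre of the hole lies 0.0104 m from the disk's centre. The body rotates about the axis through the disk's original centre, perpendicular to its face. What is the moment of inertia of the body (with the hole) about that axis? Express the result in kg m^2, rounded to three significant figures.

Unpierced body about its centre: I₀ = (1/2)MR² = (1/2)(1.32)(0.335)² = 0.074069 kg m^2.
The removed disk has mass m = M·(r/R)² = (1.32)(0.097/0.335)² = 0.11067 kg (same uniform areal density).
Its moment of inertia about the rotation axis (parallel-axis theorem): I_hole = (1/2)mr² + md² = (1/2)(0.11067)(0.097)² + (0.11067)(0.0104)² = 0.00053261 kg m^2.
Treating the hole as negative mass, I = I₀ − I_hole = 0.074069 − 0.00053261 = 0.073536 kg m^2.

0.0735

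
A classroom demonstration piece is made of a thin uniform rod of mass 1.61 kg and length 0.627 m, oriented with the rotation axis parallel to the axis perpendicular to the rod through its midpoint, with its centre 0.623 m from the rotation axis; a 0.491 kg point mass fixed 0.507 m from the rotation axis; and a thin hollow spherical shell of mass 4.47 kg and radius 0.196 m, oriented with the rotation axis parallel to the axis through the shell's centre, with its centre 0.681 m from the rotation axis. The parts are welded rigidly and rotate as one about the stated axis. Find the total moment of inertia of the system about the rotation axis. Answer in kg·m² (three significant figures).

2.99

Thin rod: I_cm = (1/12)ML² = (1/12)(1.61)(0.627)² = 0.052745 kg·m²; centre at d = 0.623 m, so the parallel axis theorem gives I = 0.052745 + (1.61)(0.623)² = 0.67763 kg·m².
Point mass: I_cm = 0; centre at d = 0.507 m, so the parallel axis theorem gives I = 0 + (0.491)(0.507)² = 0.12621 kg·m².
Spherical shell: I_cm = (2/3)MR² = (2/3)(4.47)(0.196)² = 0.11448 kg·m²; centre at d = 0.681 m, so the parallel axis theorem gives I = 0.11448 + (4.47)(0.681)² = 2.1875 kg·m².
Total I = 0.67763 + 0.12621 + 2.1875 = 2.9913 kg·m².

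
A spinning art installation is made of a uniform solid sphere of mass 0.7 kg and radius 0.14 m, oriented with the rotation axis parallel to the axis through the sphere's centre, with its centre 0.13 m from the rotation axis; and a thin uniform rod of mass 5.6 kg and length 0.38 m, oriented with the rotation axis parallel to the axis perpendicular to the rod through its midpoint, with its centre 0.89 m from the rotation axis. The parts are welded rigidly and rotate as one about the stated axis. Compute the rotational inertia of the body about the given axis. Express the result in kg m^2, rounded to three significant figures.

Solid sphere: I_cm = (2/5)MR² = (2/5)(0.7)(0.14)² = 0.005488 kg m^2; centre at d = 0.13 m, so I = I_cm + Md² gives I = 0.005488 + (0.7)(0.13)² = 0.017318 kg m^2.
Thin rod: I_cm = (1/12)ML² = (1/12)(5.6)(0.38)² = 0.067387 kg m^2; centre at d = 0.89 m, so I = I_cm + Md² gives I = 0.067387 + (5.6)(0.89)² = 4.5031 kg m^2.
Total I = 0.017318 + 4.5031 = 4.5205 kg m^2.

4.52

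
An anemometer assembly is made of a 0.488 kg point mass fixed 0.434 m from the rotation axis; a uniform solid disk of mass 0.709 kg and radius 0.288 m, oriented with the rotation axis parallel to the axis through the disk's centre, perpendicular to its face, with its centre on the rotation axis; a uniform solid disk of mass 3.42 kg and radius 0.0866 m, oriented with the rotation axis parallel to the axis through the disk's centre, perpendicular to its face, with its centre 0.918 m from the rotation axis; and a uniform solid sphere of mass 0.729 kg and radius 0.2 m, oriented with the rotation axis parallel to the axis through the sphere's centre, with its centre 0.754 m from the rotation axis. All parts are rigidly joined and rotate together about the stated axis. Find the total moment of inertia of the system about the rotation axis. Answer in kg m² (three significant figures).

3.44

Point mass: I_cm = 0; centre at d = 0.434 m, so the parallel axis theorem gives I = 0 + (0.488)(0.434)² = 0.091918 kg m².
Solid disk: I_cm = (1/2)MR² = (1/2)(0.709)(0.288)² = 0.029404 kg m²; axis through the centre, so I = 0.029404 kg m².
Solid disk: I_cm = (1/2)MR² = (1/2)(3.42)(0.0866)² = 0.012824 kg m²; centre at d = 0.918 m, so the parallel axis theorem gives I = 0.012824 + (3.42)(0.918)² = 2.8949 kg m².
Solid sphere: I_cm = (2/5)MR² = (2/5)(0.729)(0.2)² = 0.011664 kg m²; centre at d = 0.754 m, so the parallel axis theorem gives I = 0.011664 + (0.729)(0.754)² = 0.42611 kg m².
Total I = 0.091918 + 0.029404 + 2.8949 + 0.42611 = 3.4424 kg m².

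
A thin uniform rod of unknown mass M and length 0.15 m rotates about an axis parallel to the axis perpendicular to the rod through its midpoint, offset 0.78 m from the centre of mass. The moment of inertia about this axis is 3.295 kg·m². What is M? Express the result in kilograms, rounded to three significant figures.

5.40

I = I_cm + Md² = (1/12)ML² + Md² = M·[0.0833333·(0.15)² + (0.78)²] = M·0.61028.
So M = 3.295 / 0.61028 = 5.3992 kg.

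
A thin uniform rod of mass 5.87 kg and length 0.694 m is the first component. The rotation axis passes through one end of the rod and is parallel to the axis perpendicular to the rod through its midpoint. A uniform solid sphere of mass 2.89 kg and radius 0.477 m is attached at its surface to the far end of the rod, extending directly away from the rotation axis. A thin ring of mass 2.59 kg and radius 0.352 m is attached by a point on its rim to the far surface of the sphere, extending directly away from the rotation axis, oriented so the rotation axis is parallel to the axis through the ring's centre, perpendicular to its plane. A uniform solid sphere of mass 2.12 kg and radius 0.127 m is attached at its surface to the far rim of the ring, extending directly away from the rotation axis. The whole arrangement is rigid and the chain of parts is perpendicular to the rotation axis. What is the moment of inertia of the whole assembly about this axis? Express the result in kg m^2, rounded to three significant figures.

Thin rod: I_cm = (1/12)ML² = (1/12)(5.87)(0.694)² = 0.2356 kg m^2; centre at d = 0.347 m, so I = I_cm + Md² gives I = 0.2356 + (5.87)(0.347)² = 0.9424 kg m^2.
Solid sphere: I_cm = (2/5)MR² = (2/5)(2.89)(0.477)² = 0.26302 kg m^2; centre at d = 0.347 + 0.347 + 0.477 = 1.171 m, so I = I_cm + Md² gives I = 0.26302 + (2.89)(1.171)² = 4.2259 kg m^2.
Thin ring: I_cm = MR² = (2.59)(0.352)² = 0.32091 kg m^2; centre at d = 0.347 + 0.347 + 0.477 + 0.477 + 0.352 = 2 m, so I = I_cm + Md² gives I = 0.32091 + (2.59)(2)² = 10.681 kg m^2.
Solid sphere: I_cm = (2/5)MR² = (2/5)(2.12)(0.127)² = 0.013677 kg m^2; centre at d = 0.347 + 0.347 + 0.477 + 0.477 + 0.352 + 0.352 + 0.127 = 2.479 m, so I = I_cm + Md² gives I = 0.013677 + (2.12)(2.479)² = 13.042 kg m^2.
Total I = 0.9424 + 4.2259 + 10.681 + 13.042 = 28.891 kg m^2.

28.9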